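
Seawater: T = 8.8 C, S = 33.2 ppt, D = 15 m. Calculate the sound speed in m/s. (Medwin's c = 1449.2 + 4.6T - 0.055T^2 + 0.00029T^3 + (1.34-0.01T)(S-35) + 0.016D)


1483.6 m/s


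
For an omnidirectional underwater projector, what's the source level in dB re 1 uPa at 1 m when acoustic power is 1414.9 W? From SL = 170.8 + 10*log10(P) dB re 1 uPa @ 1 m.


SL = 170.8 + 10*log10(1414.9) = 170.8 + 31.51 = 202.31

202.31 dB


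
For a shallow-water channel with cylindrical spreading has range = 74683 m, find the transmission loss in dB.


TL = 10*log10(74683) = 48.73

48.73 dB


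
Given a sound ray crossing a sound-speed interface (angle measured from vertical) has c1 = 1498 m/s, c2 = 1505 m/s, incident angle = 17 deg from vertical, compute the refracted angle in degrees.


17.08 deg


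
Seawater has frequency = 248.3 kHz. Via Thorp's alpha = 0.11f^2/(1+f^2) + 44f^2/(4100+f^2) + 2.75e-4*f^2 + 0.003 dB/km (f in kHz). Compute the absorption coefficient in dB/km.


f^2 = 61652.89
alpha = 0.11*61652.89/(1+61652.89) + 44*61652.89/(4100+61652.89) + 2.75e-4*61652.89 + 0.003 = 58.324

58.324 dB/km


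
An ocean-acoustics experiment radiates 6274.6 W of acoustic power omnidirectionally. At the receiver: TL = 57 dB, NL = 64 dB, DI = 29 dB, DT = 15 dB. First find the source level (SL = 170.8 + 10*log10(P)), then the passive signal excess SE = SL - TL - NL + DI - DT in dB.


Step 1: SL = 170.8 + 10*log10(6274.6) = 208.78 dB
Step 2: SE = SL - TL - NL + DI - DT = 208.78 - 57 - 64 + 29 - 15 = 101.78

101.78 dB


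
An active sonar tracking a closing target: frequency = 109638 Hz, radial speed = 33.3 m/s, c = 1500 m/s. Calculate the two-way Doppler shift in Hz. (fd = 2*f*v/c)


fd = 2*f*v/c = 2 * 109638 * 33.3 / 1500 = 4867.93

4867.93 Hz


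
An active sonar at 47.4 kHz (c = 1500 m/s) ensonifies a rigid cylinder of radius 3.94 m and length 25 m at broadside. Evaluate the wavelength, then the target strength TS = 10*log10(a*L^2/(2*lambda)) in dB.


Step 1: lambda = c/f = 1500/47400 = 0.03165 m
Step 2: TS = 10*log10(a*L^2/(2*lambda)) = 10*log10(3.94*25^2/(2*0.03165)) = 45.9

45.9 dB


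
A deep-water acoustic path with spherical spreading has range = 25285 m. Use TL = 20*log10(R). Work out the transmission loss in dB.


TL = 20*log10(25285) = 88.06

88.06 dB


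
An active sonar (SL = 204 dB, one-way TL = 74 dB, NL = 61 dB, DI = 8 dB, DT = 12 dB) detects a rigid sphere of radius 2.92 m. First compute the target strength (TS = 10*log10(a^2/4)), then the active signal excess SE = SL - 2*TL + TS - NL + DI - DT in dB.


Step 1: TS = 10*log10(2.92^2/4) = 3.29 dB
Step 2: SE = SL - 2*TL + TS - NL + DI - DT = 204 - 2*74 + (3.29) - 61 + 8 - 12 = -5.71

-5.71 dB


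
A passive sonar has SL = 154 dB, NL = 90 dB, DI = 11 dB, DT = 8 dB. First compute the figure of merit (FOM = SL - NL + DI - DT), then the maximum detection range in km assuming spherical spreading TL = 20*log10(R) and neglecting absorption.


Step 1: FOM = SL - NL + DI - DT = 154 - 90 + 11 - 8 = 67 dB
Step 2: at max range FOM = TL = 20*log10(R), so R = 10^(67/20) = 2238.72 m = 2.24 km

2.24 km


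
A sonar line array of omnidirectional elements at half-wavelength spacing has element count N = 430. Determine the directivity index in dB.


DI = 10*log10(430) = 26.33

26.33 dB


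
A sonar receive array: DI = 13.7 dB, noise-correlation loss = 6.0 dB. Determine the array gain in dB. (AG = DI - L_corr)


AG = DI - L_corr = 13.7 - 6.0 = 7.7

7.7 dB


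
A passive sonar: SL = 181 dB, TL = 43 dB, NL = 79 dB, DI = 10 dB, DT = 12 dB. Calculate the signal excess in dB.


SE = SL - TL - NL + DI - DT = 181 - 43 - 79 + 10 - 12 = 57

57 dB


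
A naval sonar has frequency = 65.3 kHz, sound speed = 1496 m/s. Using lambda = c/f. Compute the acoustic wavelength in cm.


lambda = c/f = 1496 / 65300 = 0.0229 m = 2.29 cm

2.29 cm


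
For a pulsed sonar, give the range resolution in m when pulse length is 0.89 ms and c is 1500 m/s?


dR = c*tau/2 = 1500 * 0.89e-3 / 2 = 0.6675

0.6675 m


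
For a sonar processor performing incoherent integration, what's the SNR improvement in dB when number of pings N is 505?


Gain = 5*log10(505) = 13.52

13.52 dB


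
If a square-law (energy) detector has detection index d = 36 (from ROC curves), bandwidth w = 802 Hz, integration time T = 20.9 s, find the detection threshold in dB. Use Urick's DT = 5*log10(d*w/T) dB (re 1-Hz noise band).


DT = 5*log10(d*w/T) = 5*log10(36 * 802 / 20.9) = 5*log10(1381.44) = 15.7

15.7 dB


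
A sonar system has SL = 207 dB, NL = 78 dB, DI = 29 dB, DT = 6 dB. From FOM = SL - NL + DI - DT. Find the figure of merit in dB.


FOM = SL - NL + DI - DT = 207 - 78 + 29 - 6 = 152

152 dB


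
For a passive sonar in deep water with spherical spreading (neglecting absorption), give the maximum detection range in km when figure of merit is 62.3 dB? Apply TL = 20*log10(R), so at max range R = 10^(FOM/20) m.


At max range FOM = TL, so 20*log10(R) = 62.3
R = 10^(62.3/20) = 1303.17 m = 1.3 km

1.3 km


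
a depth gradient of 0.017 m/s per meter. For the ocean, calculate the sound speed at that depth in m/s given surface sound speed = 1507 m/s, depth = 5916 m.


1607.572 m/s


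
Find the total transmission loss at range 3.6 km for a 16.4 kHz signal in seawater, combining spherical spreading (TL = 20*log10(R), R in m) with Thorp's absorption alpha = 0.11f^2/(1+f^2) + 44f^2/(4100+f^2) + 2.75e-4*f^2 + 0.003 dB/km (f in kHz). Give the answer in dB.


Step 1 (Thorp): alpha = 0.11*268.96/(1+268.96) + 44*268.96/(4100+268.96) + 2.75e-4*268.96 + 0.003 = 2.8953 dB/km
Step 2: TL_spread = 20*log10(3600) = 71.13 dB
Step 3: TL_abs = alpha*R = 2.8953 * 3.6 = 10.42 dB
Step 4: TL_total = 71.13 + 10.42 = 81.55

81.55 dB


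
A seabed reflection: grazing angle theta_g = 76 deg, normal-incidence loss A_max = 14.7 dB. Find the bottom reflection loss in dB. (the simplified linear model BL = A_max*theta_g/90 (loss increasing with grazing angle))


12.41 dB


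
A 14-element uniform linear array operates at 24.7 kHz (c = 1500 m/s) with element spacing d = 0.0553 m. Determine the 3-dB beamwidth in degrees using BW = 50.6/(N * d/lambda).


3.97 deg


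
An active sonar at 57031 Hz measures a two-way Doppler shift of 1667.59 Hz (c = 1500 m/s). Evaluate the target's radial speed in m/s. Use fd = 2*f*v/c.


From fd = 2*f*v/c, v = c*fd/(2*f) = 1500 * 1667.59 / (2*57031) = 21.93

21.93 m/s


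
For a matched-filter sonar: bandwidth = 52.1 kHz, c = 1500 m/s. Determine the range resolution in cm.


dR = c/(2*BW) = 1500 / (2 * 52.1e3) = 0.0144 m = 1.44 cm

1.44 cm


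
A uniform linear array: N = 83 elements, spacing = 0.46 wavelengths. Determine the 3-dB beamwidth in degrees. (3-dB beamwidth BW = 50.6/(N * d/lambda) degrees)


BW = 50.6 / (83 * 0.46) = 50.6 / 38.18 = 1.33

1.33 deg


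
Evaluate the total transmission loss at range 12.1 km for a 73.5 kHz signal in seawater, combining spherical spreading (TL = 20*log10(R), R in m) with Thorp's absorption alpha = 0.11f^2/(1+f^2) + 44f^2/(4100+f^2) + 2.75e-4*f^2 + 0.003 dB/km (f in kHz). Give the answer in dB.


Step 1 (Thorp): alpha = 0.11*5402.25/(1+5402.25) + 44*5402.25/(4100+5402.25) + 2.75e-4*5402.25 + 0.003 = 26.6136 dB/km
Step 2: TL_spread = 20*log10(12100) = 81.66 dB
Step 3: TL_abs = alpha*R = 26.6136 * 12.1 = 322.02 dB
Step 4: TL_total = 81.66 + 322.02 = 403.68

403.68 dB


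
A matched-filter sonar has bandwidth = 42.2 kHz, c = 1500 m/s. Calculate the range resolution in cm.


1.78 cm


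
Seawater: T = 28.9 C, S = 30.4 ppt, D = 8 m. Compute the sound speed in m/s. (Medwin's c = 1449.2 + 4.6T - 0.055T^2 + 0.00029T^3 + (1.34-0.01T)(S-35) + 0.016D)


1538.5 m/s


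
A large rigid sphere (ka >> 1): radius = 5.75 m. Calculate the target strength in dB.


TS = 10*log10(5.75^2 / 4) = 10*log10(8.265625) = 9.17

9.17 dB


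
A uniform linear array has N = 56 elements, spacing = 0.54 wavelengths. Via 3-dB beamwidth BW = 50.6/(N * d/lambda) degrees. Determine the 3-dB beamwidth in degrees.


BW = 50.6 / (56 * 0.54) = 50.6 / 30.24 = 1.67

1.67 deg


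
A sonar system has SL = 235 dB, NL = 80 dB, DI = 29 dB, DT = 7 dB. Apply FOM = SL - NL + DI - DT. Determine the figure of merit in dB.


FOM = SL - NL + DI - DT = 235 - 80 + 29 - 7 = 177

177 dB


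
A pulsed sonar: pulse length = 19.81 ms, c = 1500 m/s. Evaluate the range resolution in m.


14.8575 m


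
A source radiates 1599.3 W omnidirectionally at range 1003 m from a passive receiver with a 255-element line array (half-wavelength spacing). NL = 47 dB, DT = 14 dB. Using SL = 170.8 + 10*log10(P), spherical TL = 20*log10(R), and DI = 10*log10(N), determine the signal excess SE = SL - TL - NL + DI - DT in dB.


105.88 dB


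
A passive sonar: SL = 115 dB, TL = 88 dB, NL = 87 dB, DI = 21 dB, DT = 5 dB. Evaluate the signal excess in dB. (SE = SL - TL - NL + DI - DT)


-44 dB


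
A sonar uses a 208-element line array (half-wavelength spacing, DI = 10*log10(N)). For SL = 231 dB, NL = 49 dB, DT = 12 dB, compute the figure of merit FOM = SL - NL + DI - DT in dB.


193.18 dB


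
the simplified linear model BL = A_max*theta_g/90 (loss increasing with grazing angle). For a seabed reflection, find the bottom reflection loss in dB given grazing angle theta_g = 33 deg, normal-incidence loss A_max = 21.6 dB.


7.92 dB


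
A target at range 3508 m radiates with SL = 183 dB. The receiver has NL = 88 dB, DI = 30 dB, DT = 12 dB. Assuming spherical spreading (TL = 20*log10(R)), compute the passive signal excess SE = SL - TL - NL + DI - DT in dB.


Step 1: TL = 20*log10(3508) = 70.9 dB
Step 2: SE = 183 - 70.9 - 88 + 30 - 12 = 42.1

42.1 dB


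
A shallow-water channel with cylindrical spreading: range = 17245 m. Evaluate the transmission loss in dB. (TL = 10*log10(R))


42.37 dB


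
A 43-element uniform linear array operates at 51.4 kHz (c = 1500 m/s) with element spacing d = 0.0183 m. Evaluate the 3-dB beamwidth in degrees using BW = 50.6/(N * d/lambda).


Step 1: lambda = 1500/51400 = 0.02918 m
Step 2: d/lambda = 0.0183/0.02918 = 0.6271
Step 3: BW = 50.6/(N * d/lambda) = 50.6/(43 * 0.6271) = 1.88

1.88 deg


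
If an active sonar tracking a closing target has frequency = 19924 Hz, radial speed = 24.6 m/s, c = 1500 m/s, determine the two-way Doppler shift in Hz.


fd = 2*f*v/c = 2 * 19924 * 24.6 / 1500 = 653.51

653.51 Hz


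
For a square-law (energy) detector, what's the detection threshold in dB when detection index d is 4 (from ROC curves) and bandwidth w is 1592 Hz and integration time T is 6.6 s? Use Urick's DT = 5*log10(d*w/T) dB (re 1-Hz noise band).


DT = 5*log10(d*w/T) = 5*log10(4 * 1592 / 6.6) = 5*log10(964.85) = 14.92

14.92 dB


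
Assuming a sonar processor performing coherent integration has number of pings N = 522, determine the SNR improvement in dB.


Gain = 10*log10(522) = 27.18

27.18 dB


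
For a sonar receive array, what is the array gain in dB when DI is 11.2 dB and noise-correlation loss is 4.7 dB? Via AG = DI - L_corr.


AG = DI - L_corr = 11.2 - 4.7 = 6.5

6.5 dB


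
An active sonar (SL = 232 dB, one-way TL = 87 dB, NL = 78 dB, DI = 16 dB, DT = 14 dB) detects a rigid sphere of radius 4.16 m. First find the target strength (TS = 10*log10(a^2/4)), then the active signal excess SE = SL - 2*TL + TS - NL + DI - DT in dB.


Step 1: TS = 10*log10(4.16^2/4) = 6.36 dB
Step 2: SE = SL - 2*TL + TS - NL + DI - DT = 232 - 2*87 + (6.36) - 78 + 16 - 14 = -11.64

-11.64 dB


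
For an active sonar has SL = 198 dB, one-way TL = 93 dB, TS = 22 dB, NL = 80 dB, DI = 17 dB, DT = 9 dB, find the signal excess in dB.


SE = SL - 2*TL + TS - NL + DI - DT = 198 - 2*93 + (22) - 80 + 17 - 9 = -38

-38 dB


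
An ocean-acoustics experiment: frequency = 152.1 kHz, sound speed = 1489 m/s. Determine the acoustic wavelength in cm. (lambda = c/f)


lambda = c/f = 1489 / 152100 = 0.0098 m = 0.98 cm

0.98 cm


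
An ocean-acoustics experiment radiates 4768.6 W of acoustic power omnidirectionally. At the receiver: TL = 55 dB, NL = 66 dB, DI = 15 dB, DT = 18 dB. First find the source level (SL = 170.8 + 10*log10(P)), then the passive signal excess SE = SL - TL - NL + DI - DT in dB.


Step 1: SL = 170.8 + 10*log10(4768.6) = 207.58 dB
Step 2: SE = SL - TL - NL + DI - DT = 207.58 - 55 - 66 + 15 - 18 = 83.58

83.58 dB


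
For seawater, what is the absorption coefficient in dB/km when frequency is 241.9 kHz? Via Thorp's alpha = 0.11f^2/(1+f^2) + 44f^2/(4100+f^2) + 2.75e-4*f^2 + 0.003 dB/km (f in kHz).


57.324 dB/km


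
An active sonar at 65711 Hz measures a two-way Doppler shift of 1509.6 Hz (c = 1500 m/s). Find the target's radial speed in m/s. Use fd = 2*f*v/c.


From fd = 2*f*v/c, v = c*fd/(2*f) = 1500 * 1509.6 / (2*65711) = 17.23

17.23 m/s


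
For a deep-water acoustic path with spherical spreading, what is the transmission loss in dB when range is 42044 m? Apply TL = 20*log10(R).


TL = 20*log10(42044) = 92.47

92.47 dB


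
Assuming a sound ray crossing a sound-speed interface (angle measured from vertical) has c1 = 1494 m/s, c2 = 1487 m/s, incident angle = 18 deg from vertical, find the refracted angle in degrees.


sin(theta2) = (c2/c1)*sin(theta1) = (1487/1494)*sin(18 deg) = 0.30757
theta2 = arcsin(0.30757) = 17.91

17.91 deg


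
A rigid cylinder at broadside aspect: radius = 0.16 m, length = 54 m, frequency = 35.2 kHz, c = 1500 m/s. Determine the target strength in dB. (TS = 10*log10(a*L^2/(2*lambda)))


lambda = 1500/35200 = 0.04261 m
TS = 10*log10(0.16*54^2/(2*0.04261)) = 37.38

37.38 dB


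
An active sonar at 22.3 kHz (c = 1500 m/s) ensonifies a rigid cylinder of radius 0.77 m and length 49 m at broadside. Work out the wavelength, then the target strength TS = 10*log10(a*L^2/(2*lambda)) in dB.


Step 1: lambda = c/f = 1500/22300 = 0.06726 m
Step 2: TS = 10*log10(a*L^2/(2*lambda)) = 10*log10(0.77*49^2/(2*0.06726)) = 41.38

41.38 dB


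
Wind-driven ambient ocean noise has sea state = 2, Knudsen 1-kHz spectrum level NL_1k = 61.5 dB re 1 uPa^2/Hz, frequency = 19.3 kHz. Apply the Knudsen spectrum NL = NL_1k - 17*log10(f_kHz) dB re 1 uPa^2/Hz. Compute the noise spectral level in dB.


NL = NL_1k - 17*log10(f_kHz) = 61.5 - 17*log10(19.3) = 61.5 - (21.85) = 39.65

39.65 dB


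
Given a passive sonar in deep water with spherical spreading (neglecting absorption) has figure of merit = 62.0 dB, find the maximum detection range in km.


At max range FOM = TL, so 20*log10(R) = 62.0
R = 10^(62.0/20) = 1258.93 m = 1.26 km

1.26 km


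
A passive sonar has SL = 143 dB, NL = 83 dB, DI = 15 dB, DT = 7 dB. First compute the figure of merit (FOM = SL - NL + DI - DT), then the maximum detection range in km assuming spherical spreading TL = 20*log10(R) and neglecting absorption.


Step 1: FOM = SL - NL + DI - DT = 143 - 83 + 15 - 7 = 68 dB
Step 2: at max range FOM = TL = 20*log10(R), so R = 10^(68/20) = 2511.89 m = 2.51 km

2.51 km


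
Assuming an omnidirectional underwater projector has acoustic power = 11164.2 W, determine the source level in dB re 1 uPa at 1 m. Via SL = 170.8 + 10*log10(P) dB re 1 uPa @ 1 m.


SL = 170.8 + 10*log10(11164.2) = 170.8 + 40.48 = 211.28

211.28 dB


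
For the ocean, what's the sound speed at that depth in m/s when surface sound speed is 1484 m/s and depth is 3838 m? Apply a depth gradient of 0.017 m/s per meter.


1549.246 m/s


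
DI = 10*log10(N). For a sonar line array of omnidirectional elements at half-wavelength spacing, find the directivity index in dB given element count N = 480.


DI = 10*log10(480) = 26.81

26.81 dB


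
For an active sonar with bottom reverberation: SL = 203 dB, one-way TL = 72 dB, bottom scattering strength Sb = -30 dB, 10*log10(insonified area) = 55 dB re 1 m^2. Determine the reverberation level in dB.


RL = SL - 2*TL + Sb + 10*log10(A) = 203 - 2*72 + (-30) + 55 = 84

84 dB


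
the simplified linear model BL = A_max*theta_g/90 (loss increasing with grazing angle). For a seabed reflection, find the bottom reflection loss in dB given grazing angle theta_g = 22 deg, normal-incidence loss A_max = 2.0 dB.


BL = A_max * theta_g / 90 = 2.0 * 22 / 90 = 0.49

0.49 dB


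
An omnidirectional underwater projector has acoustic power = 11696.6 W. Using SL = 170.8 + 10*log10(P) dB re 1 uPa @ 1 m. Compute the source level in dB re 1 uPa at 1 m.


211.48 dB


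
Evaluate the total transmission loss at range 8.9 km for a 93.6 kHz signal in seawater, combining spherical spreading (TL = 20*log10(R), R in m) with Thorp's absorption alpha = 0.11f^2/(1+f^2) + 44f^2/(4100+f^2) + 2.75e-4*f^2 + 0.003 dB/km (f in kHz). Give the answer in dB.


Step 1 (Thorp): alpha = 0.11*8760.96/(1+8760.96) + 44*8760.96/(4100+8760.96) + 2.75e-4*8760.96 + 0.003 = 32.4953 dB/km
Step 2: TL_spread = 20*log10(8900) = 78.99 dB
Step 3: TL_abs = alpha*R = 32.4953 * 8.9 = 289.21 dB
Step 4: TL_total = 78.99 + 289.21 = 368.2

368.2 dB


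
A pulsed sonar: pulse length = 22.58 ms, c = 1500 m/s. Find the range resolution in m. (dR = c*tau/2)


dR = c*tau/2 = 1500 * 22.58e-3 / 2 = 16.935

16.935 m


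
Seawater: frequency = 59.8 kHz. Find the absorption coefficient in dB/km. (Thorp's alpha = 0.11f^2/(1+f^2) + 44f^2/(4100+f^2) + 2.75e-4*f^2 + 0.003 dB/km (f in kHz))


f^2 = 3576.04
alpha = 0.11*3576.04/(1+3576.04) + 44*3576.04/(4100+3576.04) + 2.75e-4*3576.04 + 0.003 = 21.595

21.595 dB/km


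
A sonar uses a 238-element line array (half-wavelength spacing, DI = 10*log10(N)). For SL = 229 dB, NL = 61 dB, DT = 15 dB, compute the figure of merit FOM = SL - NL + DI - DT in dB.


Step 1: DI = 10*log10(238) = 23.77 dB
Step 2: FOM = SL - NL + DI - DT = 229 - 61 + 23.77 - 15 = 176.77

176.77 dB


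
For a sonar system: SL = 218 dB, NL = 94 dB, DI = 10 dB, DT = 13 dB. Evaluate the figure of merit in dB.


FOM = SL - NL + DI - DT = 218 - 94 + 10 - 13 = 121

121 dB


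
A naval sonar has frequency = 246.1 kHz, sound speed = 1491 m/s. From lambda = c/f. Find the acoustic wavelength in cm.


lambda = c/f = 1491 / 246100 = 0.0061 m = 0.61 cm

0.61 cm


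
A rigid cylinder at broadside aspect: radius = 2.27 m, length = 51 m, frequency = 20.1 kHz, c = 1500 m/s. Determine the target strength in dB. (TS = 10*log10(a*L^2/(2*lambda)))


lambda = 1500/20100 = 0.07463 m
TS = 10*log10(2.27*51^2/(2*0.07463)) = 45.97

45.97 dB


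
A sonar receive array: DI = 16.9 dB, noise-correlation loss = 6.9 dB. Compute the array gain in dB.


AG = DI - L_corr = 16.9 - 6.9 = 10.0

10.0 dB


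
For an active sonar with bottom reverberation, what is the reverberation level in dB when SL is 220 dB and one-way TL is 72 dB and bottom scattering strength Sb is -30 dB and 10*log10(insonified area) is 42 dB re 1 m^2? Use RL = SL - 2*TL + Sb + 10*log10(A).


RL = SL - 2*TL + Sb + 10*log10(A) = 220 - 2*72 + (-30) + 42 = 88

88 dB


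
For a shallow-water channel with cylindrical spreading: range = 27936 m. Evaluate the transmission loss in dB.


44.46 dB


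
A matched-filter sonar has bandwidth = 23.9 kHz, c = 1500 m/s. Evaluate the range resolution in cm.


dR = c/(2*BW) = 1500 / (2 * 23.9e3) = 0.0314 m = 3.14 cm

3.14 cm


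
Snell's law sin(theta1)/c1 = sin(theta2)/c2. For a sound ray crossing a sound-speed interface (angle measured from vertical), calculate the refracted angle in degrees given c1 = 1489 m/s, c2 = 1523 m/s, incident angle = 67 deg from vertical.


sin(theta2) = (c2/c1)*sin(theta1) = (1523/1489)*sin(67 deg) = 0.94152
theta2 = arcsin(0.94152) = 70.31

70.31 deg


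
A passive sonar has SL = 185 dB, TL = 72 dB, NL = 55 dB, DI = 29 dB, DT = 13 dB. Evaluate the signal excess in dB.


74 dB


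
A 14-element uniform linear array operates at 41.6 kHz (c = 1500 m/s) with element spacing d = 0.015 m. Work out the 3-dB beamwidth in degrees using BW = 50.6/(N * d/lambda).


Step 1: lambda = 1500/41600 = 0.03606 m
Step 2: d/lambda = 0.015/0.03606 = 0.416
Step 3: BW = 50.6/(N * d/lambda) = 50.6/(14 * 0.416) = 8.69

8.69 deg


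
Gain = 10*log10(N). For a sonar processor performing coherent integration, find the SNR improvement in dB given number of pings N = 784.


28.94 dB


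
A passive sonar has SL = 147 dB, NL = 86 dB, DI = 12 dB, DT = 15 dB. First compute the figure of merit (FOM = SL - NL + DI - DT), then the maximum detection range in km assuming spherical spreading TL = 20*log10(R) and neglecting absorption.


Step 1: FOM = SL - NL + DI - DT = 147 - 86 + 12 - 15 = 58 dB
Step 2: at max range FOM = TL = 20*log10(R), so R = 10^(58/20) = 794.33 m = 0.79 km

0.79 km


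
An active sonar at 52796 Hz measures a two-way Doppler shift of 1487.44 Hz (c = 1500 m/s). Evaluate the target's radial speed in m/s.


From fd = 2*f*v/c, v = c*fd/(2*f) = 1500 * 1487.44 / (2*52796) = 21.13

21.13 m/s


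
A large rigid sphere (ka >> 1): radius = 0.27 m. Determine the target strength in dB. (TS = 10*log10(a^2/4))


-17.39 dB


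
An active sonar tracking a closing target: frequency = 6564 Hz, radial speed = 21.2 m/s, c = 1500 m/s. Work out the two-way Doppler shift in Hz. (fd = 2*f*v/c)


fd = 2*f*v/c = 2 * 6564 * 21.2 / 1500 = 185.54

185.54 Hz


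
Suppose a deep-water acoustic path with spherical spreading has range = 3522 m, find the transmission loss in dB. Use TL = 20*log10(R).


TL = 20*log10(3522) = 70.94

70.94 dB


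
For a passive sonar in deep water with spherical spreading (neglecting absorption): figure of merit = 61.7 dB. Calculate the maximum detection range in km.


1.22 km


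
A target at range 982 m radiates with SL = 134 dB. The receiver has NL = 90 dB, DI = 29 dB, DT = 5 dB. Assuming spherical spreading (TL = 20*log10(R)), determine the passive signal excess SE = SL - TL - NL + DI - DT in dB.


8.16 dB


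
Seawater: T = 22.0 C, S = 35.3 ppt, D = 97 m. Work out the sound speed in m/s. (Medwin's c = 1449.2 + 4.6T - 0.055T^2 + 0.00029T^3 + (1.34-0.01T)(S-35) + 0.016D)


c = 1449.2 + 4.6*22.0 - 0.055*22.0^2 + 0.00029*22.0^3 + (1.34 - 0.01*22.0)*(35.3 - 35) + 0.016*97 = 1528.76

1528.76 m/s


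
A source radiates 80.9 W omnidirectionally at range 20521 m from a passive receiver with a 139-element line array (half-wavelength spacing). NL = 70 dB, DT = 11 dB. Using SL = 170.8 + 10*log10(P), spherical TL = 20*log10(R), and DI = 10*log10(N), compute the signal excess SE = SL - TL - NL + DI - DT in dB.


44.07 dB


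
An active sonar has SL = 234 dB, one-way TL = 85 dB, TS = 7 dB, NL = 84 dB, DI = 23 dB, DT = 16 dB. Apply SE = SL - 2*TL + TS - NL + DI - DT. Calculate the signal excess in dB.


-6 dB


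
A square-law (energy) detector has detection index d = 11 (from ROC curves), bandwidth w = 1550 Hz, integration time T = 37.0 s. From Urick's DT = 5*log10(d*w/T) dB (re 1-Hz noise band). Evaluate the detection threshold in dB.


DT = 5*log10(d*w/T) = 5*log10(11 * 1550 / 37.0) = 5*log10(460.81) = 13.32

13.32 dB


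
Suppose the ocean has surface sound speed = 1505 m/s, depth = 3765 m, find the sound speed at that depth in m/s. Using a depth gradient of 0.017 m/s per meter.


c = 1505 + 0.017 * 3765 = 1569.005

1569.005 m/s


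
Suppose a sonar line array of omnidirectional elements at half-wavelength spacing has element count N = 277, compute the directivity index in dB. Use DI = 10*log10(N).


DI = 10*log10(277) = 24.42

24.42 dB


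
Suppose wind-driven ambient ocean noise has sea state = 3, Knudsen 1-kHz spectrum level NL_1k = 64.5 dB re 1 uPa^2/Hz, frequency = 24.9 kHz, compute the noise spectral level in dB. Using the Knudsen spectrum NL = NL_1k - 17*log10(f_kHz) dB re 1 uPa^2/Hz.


NL = NL_1k - 17*log10(f_kHz) = 64.5 - 17*log10(24.9) = 64.5 - (23.74) = 40.76

40.76 dB


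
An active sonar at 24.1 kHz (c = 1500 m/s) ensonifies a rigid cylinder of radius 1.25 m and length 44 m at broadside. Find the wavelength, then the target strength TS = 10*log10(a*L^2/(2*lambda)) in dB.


Step 1: lambda = c/f = 1500/24100 = 0.06224 m
Step 2: TS = 10*log10(a*L^2/(2*lambda)) = 10*log10(1.25*44^2/(2*0.06224)) = 42.89

42.89 dB


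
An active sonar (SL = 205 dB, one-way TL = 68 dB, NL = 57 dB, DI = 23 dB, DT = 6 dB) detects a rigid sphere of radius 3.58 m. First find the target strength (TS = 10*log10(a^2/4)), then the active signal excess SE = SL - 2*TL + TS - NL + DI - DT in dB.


Step 1: TS = 10*log10(3.58^2/4) = 5.06 dB
Step 2: SE = SL - 2*TL + TS - NL + DI - DT = 205 - 2*68 + (5.06) - 57 + 23 - 6 = 34.06

34.06 dB


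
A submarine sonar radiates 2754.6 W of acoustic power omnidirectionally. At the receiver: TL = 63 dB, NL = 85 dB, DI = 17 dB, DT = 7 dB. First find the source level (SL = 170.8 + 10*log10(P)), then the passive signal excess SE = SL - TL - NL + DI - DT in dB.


Step 1: SL = 170.8 + 10*log10(2754.6) = 205.2 dB
Step 2: SE = SL - TL - NL + DI - DT = 205.2 - 63 - 85 + 17 - 7 = 67.2

67.2 dB


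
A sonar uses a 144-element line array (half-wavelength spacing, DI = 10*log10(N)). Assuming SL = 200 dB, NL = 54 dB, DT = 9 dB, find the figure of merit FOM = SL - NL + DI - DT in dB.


Step 1: DI = 10*log10(144) = 21.58 dB
Step 2: FOM = SL - NL + DI - DT = 200 - 54 + 21.58 - 9 = 158.58

158.58 dB


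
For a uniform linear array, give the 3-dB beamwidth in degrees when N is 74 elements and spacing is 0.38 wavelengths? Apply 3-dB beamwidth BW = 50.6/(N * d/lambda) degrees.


BW = 50.6 / (74 * 0.38) = 50.6 / 28.12 = 1.8

1.8 deg


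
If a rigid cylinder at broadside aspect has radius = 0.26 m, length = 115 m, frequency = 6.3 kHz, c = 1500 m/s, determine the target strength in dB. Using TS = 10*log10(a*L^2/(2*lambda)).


lambda = 1500/6300 = 0.2381 m
TS = 10*log10(0.26*115^2/(2*0.2381)) = 38.59

38.59 dB


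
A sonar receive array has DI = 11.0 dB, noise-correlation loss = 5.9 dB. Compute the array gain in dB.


5.1 dB


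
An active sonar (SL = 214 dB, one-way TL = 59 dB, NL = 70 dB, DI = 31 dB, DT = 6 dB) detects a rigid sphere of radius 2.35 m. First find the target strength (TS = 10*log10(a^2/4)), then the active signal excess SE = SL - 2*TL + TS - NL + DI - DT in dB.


Step 1: TS = 10*log10(2.35^2/4) = 1.4 dB
Step 2: SE = SL - 2*TL + TS - NL + DI - DT = 214 - 2*59 + (1.4) - 70 + 31 - 6 = 52.4

52.4 dB


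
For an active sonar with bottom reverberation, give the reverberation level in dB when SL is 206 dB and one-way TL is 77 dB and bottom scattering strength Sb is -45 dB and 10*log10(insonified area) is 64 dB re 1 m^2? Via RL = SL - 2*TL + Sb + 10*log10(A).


RL = SL - 2*TL + Sb + 10*log10(A) = 206 - 2*77 + (-45) + 64 = 71

71 dB


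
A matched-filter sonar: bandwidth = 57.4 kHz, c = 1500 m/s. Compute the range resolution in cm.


dR = c/(2*BW) = 1500 / (2 * 57.4e3) = 0.0131 m = 1.31 cm

1.31 cm


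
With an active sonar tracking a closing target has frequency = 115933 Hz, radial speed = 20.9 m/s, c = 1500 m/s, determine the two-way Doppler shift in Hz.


3230.67 Hz


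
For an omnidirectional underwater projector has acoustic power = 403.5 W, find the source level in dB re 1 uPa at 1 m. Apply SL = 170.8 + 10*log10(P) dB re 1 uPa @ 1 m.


SL = 170.8 + 10*log10(403.5) = 170.8 + 26.06 = 196.86

196.86 dB


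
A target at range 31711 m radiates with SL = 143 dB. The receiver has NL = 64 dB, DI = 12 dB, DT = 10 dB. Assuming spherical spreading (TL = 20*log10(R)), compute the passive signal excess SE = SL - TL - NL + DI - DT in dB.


Step 1: TL = 20*log10(31711) = 90.02 dB
Step 2: SE = 143 - 90.02 - 64 + 12 - 10 = -9.02

-9.02 dB


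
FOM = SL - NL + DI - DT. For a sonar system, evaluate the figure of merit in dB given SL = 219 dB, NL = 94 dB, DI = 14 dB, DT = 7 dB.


FOM = SL - NL + DI - DT = 219 - 94 + 14 - 7 = 132

132 dB


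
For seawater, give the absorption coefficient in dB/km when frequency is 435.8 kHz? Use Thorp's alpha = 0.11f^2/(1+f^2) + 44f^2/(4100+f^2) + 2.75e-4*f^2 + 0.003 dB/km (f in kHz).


f^2 = 189921.64
alpha = 0.11*189921.64/(1+189921.64) + 44*189921.64/(4100+189921.64) + 2.75e-4*189921.64 + 0.003 = 95.412

95.412 dB/km


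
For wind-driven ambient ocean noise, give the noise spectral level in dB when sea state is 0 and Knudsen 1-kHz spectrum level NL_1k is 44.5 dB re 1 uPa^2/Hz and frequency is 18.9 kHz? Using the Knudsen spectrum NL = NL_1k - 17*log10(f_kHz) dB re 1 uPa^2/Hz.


NL = NL_1k - 17*log10(f_kHz) = 44.5 - 17*log10(18.9) = 44.5 - (21.7) = 22.8

22.8 dB


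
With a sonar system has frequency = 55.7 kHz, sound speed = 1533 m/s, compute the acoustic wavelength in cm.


lambda = c/f = 1533 / 55700 = 0.0275 m = 2.75 cm

2.75 cm


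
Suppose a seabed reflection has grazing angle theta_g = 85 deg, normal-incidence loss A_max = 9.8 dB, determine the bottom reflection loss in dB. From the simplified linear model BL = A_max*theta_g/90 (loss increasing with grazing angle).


BL = A_max * theta_g / 90 = 9.8 * 85 / 90 = 9.26

9.26 dB


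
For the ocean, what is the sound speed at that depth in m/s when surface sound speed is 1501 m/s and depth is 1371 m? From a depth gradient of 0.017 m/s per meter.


c = 1501 + 0.017 * 1371 = 1524.307

1524.307 m/s


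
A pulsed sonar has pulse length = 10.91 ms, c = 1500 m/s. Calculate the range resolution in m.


8.1825 m


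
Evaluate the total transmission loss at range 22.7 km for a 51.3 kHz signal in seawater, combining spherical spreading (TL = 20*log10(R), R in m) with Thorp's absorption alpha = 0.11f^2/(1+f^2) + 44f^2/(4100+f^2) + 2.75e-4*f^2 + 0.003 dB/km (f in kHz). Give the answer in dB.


496.58 dB


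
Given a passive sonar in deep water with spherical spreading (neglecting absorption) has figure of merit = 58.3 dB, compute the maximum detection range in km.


At max range FOM = TL, so 20*log10(R) = 58.3
R = 10^(58.3/20) = 822.24 m = 0.82 km

0.82 km


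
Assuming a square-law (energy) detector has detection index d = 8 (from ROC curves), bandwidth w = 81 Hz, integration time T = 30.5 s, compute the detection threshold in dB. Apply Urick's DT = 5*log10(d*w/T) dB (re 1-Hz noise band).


DT = 5*log10(d*w/T) = 5*log10(8 * 81 / 30.5) = 5*log10(21.25) = 6.64

6.64 dB


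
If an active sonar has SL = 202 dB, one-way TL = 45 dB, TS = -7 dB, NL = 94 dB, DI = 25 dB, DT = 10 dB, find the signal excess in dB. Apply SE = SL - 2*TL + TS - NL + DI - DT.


SE = SL - 2*TL + TS - NL + DI - DT = 202 - 2*45 + (-7) - 94 + 25 - 10 = 26

26 dB


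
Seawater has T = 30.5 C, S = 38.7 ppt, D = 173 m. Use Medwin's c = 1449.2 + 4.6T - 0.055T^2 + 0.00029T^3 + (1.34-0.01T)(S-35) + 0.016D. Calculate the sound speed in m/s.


1553.16 m/s


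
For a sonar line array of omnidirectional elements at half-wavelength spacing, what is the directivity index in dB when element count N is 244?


DI = 10*log10(244) = 23.87

23.87 dB


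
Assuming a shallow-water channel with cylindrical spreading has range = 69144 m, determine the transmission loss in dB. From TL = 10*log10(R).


48.4 dB


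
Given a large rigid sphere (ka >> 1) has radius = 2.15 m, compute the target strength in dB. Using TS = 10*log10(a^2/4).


TS = 10*log10(2.15^2 / 4) = 10*log10(1.155625) = 0.63

0.63 dB


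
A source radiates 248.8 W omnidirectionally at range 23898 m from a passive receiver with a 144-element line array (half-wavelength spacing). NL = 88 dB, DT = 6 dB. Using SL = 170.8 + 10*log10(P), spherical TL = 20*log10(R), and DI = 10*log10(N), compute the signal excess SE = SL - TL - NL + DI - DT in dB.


Step 1: SL = 170.8 + 10*log10(248.8) = 194.76 dB
Step 2: TL = 20*log10(23898) = 87.57 dB
Step 3: DI = 10*log10(144) = 21.58 dB
Step 4: SE = SL - TL - NL + DI - DT = 194.76 - 87.57 - 88 + 21.58 - 6 = 34.77

34.77 dB


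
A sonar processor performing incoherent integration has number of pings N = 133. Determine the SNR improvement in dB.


Gain = 5*log10(133) = 10.62

10.62 dB


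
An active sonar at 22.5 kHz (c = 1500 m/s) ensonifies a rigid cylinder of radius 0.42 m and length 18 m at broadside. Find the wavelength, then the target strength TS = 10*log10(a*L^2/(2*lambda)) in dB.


Step 1: lambda = c/f = 1500/22500 = 0.06667 m
Step 2: TS = 10*log10(a*L^2/(2*lambda)) = 10*log10(0.42*18^2/(2*0.06667)) = 30.09

30.09 dB


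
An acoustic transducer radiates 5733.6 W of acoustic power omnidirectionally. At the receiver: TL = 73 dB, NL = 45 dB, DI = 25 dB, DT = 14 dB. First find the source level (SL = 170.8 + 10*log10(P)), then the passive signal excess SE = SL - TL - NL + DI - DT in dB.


Step 1: SL = 170.8 + 10*log10(5733.6) = 208.38 dB
Step 2: SE = SL - TL - NL + DI - DT = 208.38 - 73 - 45 + 25 - 14 = 101.38

101.38 dB


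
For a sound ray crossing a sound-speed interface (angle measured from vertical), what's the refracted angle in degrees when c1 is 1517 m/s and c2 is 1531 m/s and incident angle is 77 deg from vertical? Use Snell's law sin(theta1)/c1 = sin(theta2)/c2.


79.53 deg


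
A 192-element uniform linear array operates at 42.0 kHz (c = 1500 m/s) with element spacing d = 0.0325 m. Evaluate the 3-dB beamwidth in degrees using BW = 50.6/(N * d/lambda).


0.29 deg


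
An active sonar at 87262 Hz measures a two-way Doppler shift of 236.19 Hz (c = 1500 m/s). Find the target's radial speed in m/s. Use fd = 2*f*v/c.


From fd = 2*f*v/c, v = c*fd/(2*f) = 1500 * 236.19 / (2*87262) = 2.03

2.03 m/s


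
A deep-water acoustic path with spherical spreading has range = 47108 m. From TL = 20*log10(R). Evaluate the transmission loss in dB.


93.46 dB


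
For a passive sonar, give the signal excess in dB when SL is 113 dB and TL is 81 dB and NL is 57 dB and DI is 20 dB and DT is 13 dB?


-18 dB


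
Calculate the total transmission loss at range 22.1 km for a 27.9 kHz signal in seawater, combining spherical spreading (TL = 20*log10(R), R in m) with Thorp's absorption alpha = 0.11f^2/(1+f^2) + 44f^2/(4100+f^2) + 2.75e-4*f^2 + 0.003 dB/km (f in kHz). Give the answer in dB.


Step 1 (Thorp): alpha = 0.11*778.41/(1+778.41) + 44*778.41/(4100+778.41) + 2.75e-4*778.41 + 0.003 = 7.3477 dB/km
Step 2: TL_spread = 20*log10(22100) = 86.89 dB
Step 3: TL_abs = alpha*R = 7.3477 * 22.1 = 162.38 dB
Step 4: TL_total = 86.89 + 162.38 = 249.27

249.27 dB


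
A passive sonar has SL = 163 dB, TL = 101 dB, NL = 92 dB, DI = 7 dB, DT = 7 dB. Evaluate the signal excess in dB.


SE = SL - TL - NL + DI - DT = 163 - 101 - 92 + 7 - 7 = -30

-30 dB


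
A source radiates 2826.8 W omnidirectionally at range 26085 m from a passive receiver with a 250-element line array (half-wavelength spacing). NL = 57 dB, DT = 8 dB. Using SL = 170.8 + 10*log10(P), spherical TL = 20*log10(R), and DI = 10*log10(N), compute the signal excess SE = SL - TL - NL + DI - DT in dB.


Step 1: SL = 170.8 + 10*log10(2826.8) = 205.31 dB
Step 2: TL = 20*log10(26085) = 88.33 dB
Step 3: DI = 10*log10(250) = 23.98 dB
Step 4: SE = SL - TL - NL + DI - DT = 205.31 - 88.33 - 57 + 23.98 - 8 = 75.96

75.96 dB


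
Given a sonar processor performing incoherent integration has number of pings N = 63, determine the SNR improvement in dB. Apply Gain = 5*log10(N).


Gain = 5*log10(63) = 9.0

9.0 dB


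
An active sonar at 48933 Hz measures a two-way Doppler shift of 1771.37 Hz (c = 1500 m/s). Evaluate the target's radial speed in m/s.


From fd = 2*f*v/c, v = c*fd/(2*f) = 1500 * 1771.37 / (2*48933) = 27.15

27.15 m/s


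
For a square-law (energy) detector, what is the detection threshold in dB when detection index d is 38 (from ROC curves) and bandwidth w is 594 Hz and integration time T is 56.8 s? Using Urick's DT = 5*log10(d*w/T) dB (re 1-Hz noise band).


13.0 dB


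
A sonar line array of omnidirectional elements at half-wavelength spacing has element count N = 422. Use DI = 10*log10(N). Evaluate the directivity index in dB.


26.25 dB


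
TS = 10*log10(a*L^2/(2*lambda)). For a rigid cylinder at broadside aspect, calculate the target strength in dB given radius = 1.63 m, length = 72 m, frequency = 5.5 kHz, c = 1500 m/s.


41.9 dB


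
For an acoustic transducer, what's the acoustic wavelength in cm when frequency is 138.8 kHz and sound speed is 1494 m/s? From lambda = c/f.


lambda = c/f = 1494 / 138800 = 0.0108 m = 1.08 cm

1.08 cm


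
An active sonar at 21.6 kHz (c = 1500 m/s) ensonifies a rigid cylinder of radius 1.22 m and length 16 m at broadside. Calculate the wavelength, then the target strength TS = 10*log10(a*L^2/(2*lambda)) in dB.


Step 1: lambda = c/f = 1500/21600 = 0.06944 m
Step 2: TS = 10*log10(a*L^2/(2*lambda)) = 10*log10(1.22*16^2/(2*0.06944)) = 33.52

33.52 dB


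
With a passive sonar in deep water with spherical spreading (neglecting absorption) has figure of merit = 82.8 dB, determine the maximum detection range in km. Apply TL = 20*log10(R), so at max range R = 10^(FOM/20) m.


At max range FOM = TL, so 20*log10(R) = 82.8
R = 10^(82.8/20) = 13803.84 m = 13.8 km

13.8 km


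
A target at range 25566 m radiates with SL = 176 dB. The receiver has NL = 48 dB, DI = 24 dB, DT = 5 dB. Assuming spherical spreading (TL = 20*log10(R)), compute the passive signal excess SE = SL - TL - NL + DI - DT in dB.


58.85 dB


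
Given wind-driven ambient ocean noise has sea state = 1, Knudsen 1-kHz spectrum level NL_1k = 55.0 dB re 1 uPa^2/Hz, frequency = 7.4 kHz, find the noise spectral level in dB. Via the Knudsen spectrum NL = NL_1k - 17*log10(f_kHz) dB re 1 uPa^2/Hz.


40.22 dB


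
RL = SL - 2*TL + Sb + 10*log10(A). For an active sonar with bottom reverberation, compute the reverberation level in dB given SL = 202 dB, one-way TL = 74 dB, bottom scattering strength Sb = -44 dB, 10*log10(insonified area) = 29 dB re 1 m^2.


RL = SL - 2*TL + Sb + 10*log10(A) = 202 - 2*74 + (-44) + 29 = 39

39 dB


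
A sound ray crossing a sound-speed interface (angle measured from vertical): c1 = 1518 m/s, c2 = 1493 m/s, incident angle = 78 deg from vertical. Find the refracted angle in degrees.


sin(theta2) = (c2/c1)*sin(theta1) = (1493/1518)*sin(78 deg) = 0.96204
theta2 = arcsin(0.96204) = 74.16

74.16 deg


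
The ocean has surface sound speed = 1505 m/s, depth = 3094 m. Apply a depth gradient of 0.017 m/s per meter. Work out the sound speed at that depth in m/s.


1557.598 m/s


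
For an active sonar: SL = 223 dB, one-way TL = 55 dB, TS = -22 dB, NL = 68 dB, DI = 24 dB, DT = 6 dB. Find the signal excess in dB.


SE = SL - 2*TL + TS - NL + DI - DT = 223 - 2*55 + (-22) - 68 + 24 - 6 = 41

41 dB


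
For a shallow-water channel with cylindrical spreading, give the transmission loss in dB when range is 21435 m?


43.31 dB


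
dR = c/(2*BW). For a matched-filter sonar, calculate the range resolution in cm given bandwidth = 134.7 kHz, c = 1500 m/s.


dR = c/(2*BW) = 1500 / (2 * 134.7e3) = 0.0056 m = 0.56 cm

0.56 cm


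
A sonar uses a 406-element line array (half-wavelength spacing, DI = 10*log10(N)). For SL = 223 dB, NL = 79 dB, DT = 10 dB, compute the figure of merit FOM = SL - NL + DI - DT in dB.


160.09 dB


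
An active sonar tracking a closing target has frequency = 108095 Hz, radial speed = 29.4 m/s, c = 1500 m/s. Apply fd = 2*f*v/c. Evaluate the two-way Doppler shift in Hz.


fd = 2*f*v/c = 2 * 108095 * 29.4 / 1500 = 4237.32

4237.32 Hz


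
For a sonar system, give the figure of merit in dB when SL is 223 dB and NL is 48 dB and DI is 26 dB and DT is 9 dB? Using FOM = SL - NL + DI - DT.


FOM = SL - NL + DI - DT = 223 - 48 + 26 - 9 = 192

192 dB


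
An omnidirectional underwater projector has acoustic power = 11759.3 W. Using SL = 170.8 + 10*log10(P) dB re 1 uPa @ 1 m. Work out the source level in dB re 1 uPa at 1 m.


SL = 170.8 + 10*log10(11759.3) = 170.8 + 40.7 = 211.5

211.5 dB


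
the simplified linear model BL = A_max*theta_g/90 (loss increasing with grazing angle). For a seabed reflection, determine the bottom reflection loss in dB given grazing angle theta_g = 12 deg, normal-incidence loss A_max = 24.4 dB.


BL = A_max * theta_g / 90 = 24.4 * 12 / 90 = 3.25

3.25 dB
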